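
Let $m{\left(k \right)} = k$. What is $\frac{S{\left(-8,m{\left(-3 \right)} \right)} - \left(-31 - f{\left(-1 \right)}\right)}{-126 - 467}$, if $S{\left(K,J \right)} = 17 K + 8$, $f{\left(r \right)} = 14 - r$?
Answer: $\frac{82}{593} \approx 0.13828$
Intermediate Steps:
$S{\left(K,J \right)} = 8 + 17 K$
$\frac{S{\left(-8,m{\left(-3 \right)} \right)} - \left(-31 - f{\left(-1 \right)}\right)}{-126 - 467} = \frac{\left(8 + 17 \left(-8\right)\right) + \left(\left(\left(14 - -1\right) + 119\right) - 88\right)}{-126 - 467} = \frac{\left(8 - 136\right) + \left(\left(\left(14 + 1\right) + 119\right) - 88\right)}{-593} = \left(-128 + \left(\left(15 + 119\right) - 88\right)\right) \left(- \frac{1}{593}\right) = \left(-128 + \left(134 - 88\right)\right) \left(- \frac{1}{593}\right) = \left(-128 + 46\right) \left(- \frac{1}{593}\right) = \left(-82\right) \left(- \frac{1}{593}\right) = \frac{82}{593}$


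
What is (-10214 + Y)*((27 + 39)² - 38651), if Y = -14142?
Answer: 835289020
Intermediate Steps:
(-10214 + Y)*((27 + 39)² - 38651) = (-10214 - 14142)*((27 + 39)² - 38651) = -24356*(66² - 38651) = -24356*(4356 - 38651) = -24356*(-34295) = 835289020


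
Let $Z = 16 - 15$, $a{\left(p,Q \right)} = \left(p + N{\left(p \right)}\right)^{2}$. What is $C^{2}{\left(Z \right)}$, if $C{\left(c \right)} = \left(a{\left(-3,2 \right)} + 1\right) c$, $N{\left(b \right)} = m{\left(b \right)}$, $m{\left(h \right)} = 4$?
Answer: $4$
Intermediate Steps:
$N{\left(b \right)} = 4$
$a{\left(p,Q \right)} = \left(4 + p\right)^{2}$ ($a{\left(p,Q \right)} = \left(p + 4\right)^{2} = \left(4 + p\right)^{2}$)
$Z = 1$
$C{\left(c \right)} = 2 c$ ($C{\left(c \right)} = \left(\left(4 - 3\right)^{2} + 1\right) c = \left(1^{2} + 1\right) c = \left(1 + 1\right) c = 2 c$)
$C^{2}{\left(Z \right)} = \left(2 \cdot 1\right)^{2} = 2^{2} = 4$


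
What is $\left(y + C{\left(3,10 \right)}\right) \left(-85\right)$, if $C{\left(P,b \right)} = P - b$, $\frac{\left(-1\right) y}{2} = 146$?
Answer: $25415$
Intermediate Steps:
$y = -292$ ($y = \left(-2\right) 146 = -292$)
$\left(y + C{\left(3,10 \right)}\right) \left(-85\right) = \left(-292 + \left(3 - 10\right)\right) \left(-85\right) = \left(-292 - 7\right) \left(-85\right) = \left(-299\right) \left(-85\right) = 25415$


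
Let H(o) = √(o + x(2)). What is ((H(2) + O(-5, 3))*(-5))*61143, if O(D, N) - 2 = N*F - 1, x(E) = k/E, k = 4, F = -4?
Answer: 2751435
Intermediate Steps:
x(E) = 4/E
O(D, N) = 1 - 4*N (O(D, N) = 2 + (N*(-4) - 1) = 2 + (-4*N - 1) = 2 + (-1 - 4*N) = 1 - 4*N)
H(o) = √(2 + o) (H(o) = √(o + 4/2) = √(o + 4*(½)) = √(o + 2) = √(2 + o))
((H(2) + O(-5, 3))*(-5))*61143 = ((√(2 + 2) + (1 - 4*3))*(-5))*61143 = ((√4 + (1 - 12))*(-5))*61143 = ((2 - 11)*(-5))*61143 = -9*(-5)*61143 = 45*61143 = 2751435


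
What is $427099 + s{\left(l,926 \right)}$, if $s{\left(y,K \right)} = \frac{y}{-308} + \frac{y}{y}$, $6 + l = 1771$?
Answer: $\frac{131545035}{308} \approx 4.2709 \cdot 10^{5}$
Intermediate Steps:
$l = 1765$ ($l = -6 + 1771 = 1765$)
$s{\left(y,K \right)} = 1 - \frac{y}{308}$ ($s{\left(y,K \right)} = y \left(- \frac{1}{308}\right) + 1 = - \frac{y}{308} + 1 = 1 - \frac{y}{308}$)
$427099 + s{\left(l,926 \right)} = 427099 + \left(1 - \frac{1765}{308}\right) = 427099 - \frac{1457}{308} = \frac{131545035}{308}$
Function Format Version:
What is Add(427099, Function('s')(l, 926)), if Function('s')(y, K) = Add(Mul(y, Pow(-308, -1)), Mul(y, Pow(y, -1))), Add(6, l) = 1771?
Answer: Rational(131545035, 308) ≈ 4.2709e+5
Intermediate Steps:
l = 1765 (l = Add(-6, 1771) = 1765)
Function('s')(y, K) = Add(1, Mul(Rational(-1, 308), y)) (Function('s')(y, K) = Add(Mul(y, Rational(-1, 308)), 1) = Add(Mul(Rational(-1, 308), y), 1) = Add(1, Mul(Rational(-1, 308), y)))
Add(427099, Function('s')(l, 926)) = Add(427099, Add(1, Mul(Rational(-1, 308), 1765))) = Add(427099, Add(1, Rational(-1765, 308))) = Add(427099, Rational(-1457, 308)) = Rational(131545035, 308)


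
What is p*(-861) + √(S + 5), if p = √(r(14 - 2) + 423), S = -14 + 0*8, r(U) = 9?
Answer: -10332*√3 + 3*I ≈ -17896.0 + 3.0*I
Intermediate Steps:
S = -14 (S = -14 + 0 = -14)
p = 12*√3 (p = √(9 + 423) = √432 = 12*√3 ≈ 20.785)
p*(-861) + √(S + 5) = (12*√3)*(-861) + √(-14 + 5) = -10332*√3 + √(-9) = -10332*√3 + 3*I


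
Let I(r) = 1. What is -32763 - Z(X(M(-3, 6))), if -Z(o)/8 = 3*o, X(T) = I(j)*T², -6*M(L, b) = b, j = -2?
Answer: -32739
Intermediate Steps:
M(L, b) = -b/6
X(T) = T² (X(T) = 1*T² = T²)
Z(o) = -24*o
-32763 - Z(X(M(-3, 6))) = -32763 - (-24)*(-⅙*6)² = -32763 - (-24)*(-1)² = -32763 - (-24) = -32763 - 1*(-24) = -32763 + 24 = -32739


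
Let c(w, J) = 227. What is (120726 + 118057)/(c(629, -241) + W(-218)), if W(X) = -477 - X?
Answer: -238783/32 ≈ -7462.0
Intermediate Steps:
(120726 + 118057)/(c(629, -241) + W(-218)) = (120726 + 118057)/(227 + (-477 - 1*(-218))) = 238783/(227 + (-477 + 218)) = 238783/(227 - 259) = 238783/(-32) = 238783*(-1/32) = -238783/32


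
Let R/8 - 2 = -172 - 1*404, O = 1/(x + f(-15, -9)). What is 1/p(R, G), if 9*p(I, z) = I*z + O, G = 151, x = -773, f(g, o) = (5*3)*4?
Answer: -6417/494388497 ≈ -1.2980e-5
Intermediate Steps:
f(g, o) = 60 (f(g, o) = 15*4 = 60)
O = -1/713 (O = 1/(-773 + 60) = 1/(-713) = -1/713 ≈ -0.0014025)
R = -4592 (R = 16 + 8*(-172 - 1*404) = 16 + 8*(-172 - 404) = 16 + 8*(-576) = 16 - 4608 = -4592)
p(I, z) = -1/6417 + I*z/9 (p(I, z) = (I*z - 1/713)/9 = (-1/713 + I*z)/9 = -1/6417 + I*z/9)
1/p(R, G) = 1/(-1/6417 + (1/9)*(-4592)*151) = 1/(-1/6417 - 693392/9) = 1/(-494388497/6417) = -6417/494388497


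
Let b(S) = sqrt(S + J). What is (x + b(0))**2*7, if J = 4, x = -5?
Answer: 63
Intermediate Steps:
b(S) = sqrt(4 + S) (b(S) = sqrt(S + 4) = sqrt(4 + S))
(x + b(0))**2*7 = (-5 + sqrt(4 + 0))**2*7 = (-5 + sqrt(4))**2*7 = (-5 + 2)**2*7 = (-3)**2*7 = 9*7 = 63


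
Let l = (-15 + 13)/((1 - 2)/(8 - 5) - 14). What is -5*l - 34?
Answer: -1492/43 ≈ -34.698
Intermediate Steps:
l = 6/43 (l = -2/(-1/3 - 14) = -2/(-43/3) = -2*(-3/43) = 6/43 ≈ 0.13953)
-5*l - 34 = -5*6/43 - 34 = -30/43 - 34 = -1492/43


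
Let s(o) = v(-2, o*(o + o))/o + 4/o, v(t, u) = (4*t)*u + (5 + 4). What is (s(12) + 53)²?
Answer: 2739025/144 ≈ 19021.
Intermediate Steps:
v(t, u) = 9 + 4*t*u (v(t, u) = 4*t*u + 9 = 9 + 4*t*u)
s(o) = 4/o + (9 - 16*o²)/o (s(o) = (9 + 4*(-2)*(o*(o + o)))/o + 4/o = (9 + 4*(-2)*(o*(2*o)))/o + 4/o = (9 + 4*(-2)*(2*o²))/o + 4/o = (9 - 16*o²)/o + 4/o = 4/o + (9 - 16*o²)/o)
(s(12) + 53)² = ((-16*12 + 13/12) + 53)² = ((-192 + 13*(1/12)) + 53)² = ((-192 + 13/12) + 53)² = (-2291/12 + 53)² = (-1655/12)² = 2739025/144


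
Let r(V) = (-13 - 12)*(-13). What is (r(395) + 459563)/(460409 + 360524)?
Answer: 459888/820933 ≈ 0.56020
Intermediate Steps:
r(V) = 325 (r(V) = -25*(-13) = 325)
(r(395) + 459563)/(460409 + 360524) = (325 + 459563)/(460409 + 360524) = 459888/820933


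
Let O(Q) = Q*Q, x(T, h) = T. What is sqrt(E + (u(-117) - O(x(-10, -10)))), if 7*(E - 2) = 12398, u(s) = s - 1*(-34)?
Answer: sqrt(77917)/7 ≈ 39.877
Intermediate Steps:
u(s) = 34 + s (u(s) = s + 34 = 34 + s)
E = 12412/7 (E = 2 + (1/7)*12398 = 2 + 12398/7 = 12412/7 ≈ 1773.1)
O(Q) = Q**2
sqrt(E + (u(-117) - O(x(-10, -10)))) = sqrt(12412/7 + ((34 - 117) - 1*(-10)**2)) = sqrt(12412/7 + (-83 - 1*100)) = sqrt(12412/7 + (-83 - 100)) = sqrt(12412/7 - 183) = sqrt(11131/7) = sqrt(77917)/7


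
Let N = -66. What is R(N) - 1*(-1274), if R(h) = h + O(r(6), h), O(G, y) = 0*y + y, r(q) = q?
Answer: 1142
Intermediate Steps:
O(G, y) = y (O(G, y) = 0 + y = y)
R(h) = 2*h (R(h) = h + h = 2*h)
R(N) - 1*(-1274) = 2*(-66) - 1*(-1274) = -132 + 1274 = 1142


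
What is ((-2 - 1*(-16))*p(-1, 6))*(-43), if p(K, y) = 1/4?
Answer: -301/2 ≈ -150.50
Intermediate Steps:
p(K, y) = 1/4 (p(K, y) = 1*(1/4) = 1/4)
((-2 - 1*(-16))*p(-1, 6))*(-43) = ((-2 - 1*(-16))*(1/4))*(-43) = ((-2 + 16)*(1/4))*(-43) = (14*(1/4))*(-43) = (7/2)*(-43) = -301/2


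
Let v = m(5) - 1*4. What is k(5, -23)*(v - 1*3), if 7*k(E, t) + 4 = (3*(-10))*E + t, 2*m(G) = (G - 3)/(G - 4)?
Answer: 1062/7 ≈ 151.71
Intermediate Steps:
m(G) = (-3 + G)/(2*(-4 + G)) (m(G) = ((G - 3)/(G - 4))/2 = ((-3 + G)/(-4 + G))/2 = (-3 + G)/(2*(-4 + G)))
v = -3 (v = (-3 + 5)/(2*(-4 + 5)) - 1*4 = (½)*2/1 - 4 = (½)*1*2 - 4 = 1 - 4 = -3)
k(E, t) = -4/7 - 30*E/7 + t/7 (k(E, t) = -4/7 + ((3*(-10))*E + t)/7 = -4/7 + (-30*E + t)/7 = -4/7 + (t - 30*E)/7 = -4/7 + (-30*E/7 + t/7) = -4/7 - 30*E/7 + t/7)
k(5, -23)*(v - 1*3) = (-4/7 - 30/7*5 + (⅐)*(-23))*(-3 - 1*3) = (-4/7 - 150/7 - 23/7)*(-3 - 3) = -177/7*(-6) = 1062/7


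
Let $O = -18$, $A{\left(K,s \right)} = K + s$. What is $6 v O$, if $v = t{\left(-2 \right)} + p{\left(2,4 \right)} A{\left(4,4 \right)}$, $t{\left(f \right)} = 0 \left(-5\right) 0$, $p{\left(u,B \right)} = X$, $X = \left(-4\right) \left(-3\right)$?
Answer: $-10368$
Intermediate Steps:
$X = 12$
$p{\left(u,B \right)} = 12$
$t{\left(f \right)} = 0$ ($t{\left(f \right)} = 0 \cdot 0 = 0$)
$v = 96$ ($v = 0 + 12 \left(4 + 4\right) = 0 + 12 \cdot 8 = 0 + 96 = 96$)
$6 v O = 6 \cdot 96 \left(-18\right) = 576 \left(-18\right) = -10368$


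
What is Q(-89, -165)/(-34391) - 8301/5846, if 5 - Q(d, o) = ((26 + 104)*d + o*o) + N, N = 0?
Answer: -193989791/201049786 ≈ -0.96488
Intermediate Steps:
Q(d, o) = 5 - o² - 130*d (Q(d, o) = 5 - (((26 + 104)*d + o*o) + 0) = 5 - ((130*d + o²) + 0) = 5 - ((o² + 130*d) + 0) = 5 - (o² + 130*d) = 5 + (-o² - 130*d) = 5 - o² - 130*d)
Q(-89, -165)/(-34391) - 8301/5846 = (5 - 1*(-165)² - 130*(-89))/(-34391) - 8301/5846 = (5 - 1*27225 + 11570)*(-1/34391) - 8301*1/5846 = (5 - 27225 + 11570)*(-1/34391) - 8301/5846 = -15650*(-1/34391) - 8301/5846 = 15650/34391 - 8301/5846 = -193989791/201049786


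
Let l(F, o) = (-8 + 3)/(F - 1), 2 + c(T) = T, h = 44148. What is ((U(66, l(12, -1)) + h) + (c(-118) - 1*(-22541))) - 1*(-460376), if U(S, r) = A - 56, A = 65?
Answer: 526954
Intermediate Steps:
c(T) = -2 + T
l(F, o) = -5/(-1 + F)
U(S, r) = 9 (U(S, r) = 65 - 56 = 9)
((U(66, l(12, -1)) + h) + (c(-118) - 1*(-22541))) - 1*(-460376) = ((9 + 44148) + ((-2 - 118) - 1*(-22541))) - 1*(-460376) = (44157 + (-120 + 22541)) + 460376 = (44157 + 22421) + 460376 = 66578 + 460376 = 526954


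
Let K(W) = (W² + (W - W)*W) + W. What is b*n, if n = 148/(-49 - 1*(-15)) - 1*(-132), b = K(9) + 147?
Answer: 514290/17 ≈ 30252.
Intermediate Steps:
K(W) = W + W² (K(W) = (W² + 0*W) + W = (W² + 0) + W = W² + W = W + W²)
b = 237 (b = 9*(1 + 9) + 147 = 9*10 + 147 = 90 + 147 = 237)
n = 2170/17 (n = 148/(-49 + 15) + 132 = 148/(-34) + 132 = 148*(-1/34) + 132 = -74/17 + 132 = 2170/17 ≈ 127.65)
b*n = 237*(2170/17) = 514290/17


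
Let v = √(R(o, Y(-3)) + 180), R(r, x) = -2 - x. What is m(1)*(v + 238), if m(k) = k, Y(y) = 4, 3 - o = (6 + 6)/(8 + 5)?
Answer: 238 + √174 ≈ 251.19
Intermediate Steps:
o = 27/13 (o = 3 - (6 + 6)/(8 + 5) = 3 - 12/13 = 27/13 ≈ 2.0769)
v = √174 (v = √((-2 - 1*4) + 180) = √((-2 - 4) + 180) = √(-6 + 180) = √174 ≈ 13.191)
m(1)*(v + 238) = 1*(√174 + 238) = 1*(238 + √174) = 238 + √174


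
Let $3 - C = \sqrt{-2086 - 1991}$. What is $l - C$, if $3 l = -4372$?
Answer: $- \frac{4381}{3} + 3 i \sqrt{453} \approx -1460.3 + 63.851 i$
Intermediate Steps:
$C = 3 - 3 i \sqrt{453}$ ($C = 3 - \sqrt{-2086 - 1991} = 3 - \sqrt{-4077} = 3 - 3 i \sqrt{453} \approx 3.0 - 63.851 i$)
$l = - \frac{4372}{3}$ ($l = \frac{1}{3} \left(-4372\right) = - \frac{4372}{3} \approx -1457.3$)
$l - C = - \frac{4372}{3} - \left(3 - 3 i \sqrt{453}\right) = - \frac{4381}{3} + 3 i \sqrt{453}$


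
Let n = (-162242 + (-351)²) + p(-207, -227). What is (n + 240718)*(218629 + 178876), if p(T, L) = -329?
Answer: 80036836740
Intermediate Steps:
n = -39370 (n = (-162242 + (-351)²) - 329 = (-162242 + 123201) - 329 = -39041 - 329 = -39370)
(n + 240718)*(218629 + 178876) = (-39370 + 240718)*(218629 + 178876) = 201348*397505 = 80036836740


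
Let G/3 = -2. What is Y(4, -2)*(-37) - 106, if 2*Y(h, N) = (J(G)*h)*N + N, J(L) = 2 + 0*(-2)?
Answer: 227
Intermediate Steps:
G = -6 (G = 3*(-2) = -6)
J(L) = 2 (J(L) = 2 + 0 = 2)
Y(h, N) = N/2 + N*h (Y(h, N) = ((2*h)*N + N)/2 = (2*N*h + N)/2 = (N + 2*N*h)/2 = N/2 + N*h)
Y(4, -2)*(-37) - 106 = -2*(1/2 + 4)*(-37) - 106 = -2*9/2*(-37) - 106 = -9*(-37) - 106 = 333 - 106 = 227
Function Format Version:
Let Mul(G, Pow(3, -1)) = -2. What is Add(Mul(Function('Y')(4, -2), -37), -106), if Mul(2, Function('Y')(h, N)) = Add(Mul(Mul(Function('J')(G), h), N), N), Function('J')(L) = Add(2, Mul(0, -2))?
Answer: 227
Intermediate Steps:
G = -6 (G = Mul(3, -2) = -6)
Function('J')(L) = 2 (Function('J')(L) = Add(2, 0) = 2)
Function('Y')(h, N) = Add(Mul(Rational(1, 2), N), Mul(N, h)) (Function('Y')(h, N) = Mul(Rational(1, 2), Add(Mul(Mul(2, h), N), N)) = Mul(Rational(1, 2), Add(Mul(2, N, h), N)) = Mul(Rational(1, 2), Add(N, Mul(2, N, h))) = Add(Mul(Rational(1, 2), N), Mul(N, h)))
Add(Mul(Function('Y')(4, -2), -37), -106) = Add(Mul(Mul(-2, Add(Rational(1, 2), 4)), -37), -106) = Add(Mul(Mul(-2, Rational(9, 2)), -37), -106) = Add(Mul(-9, -37), -106) = Add(333, -106) = 227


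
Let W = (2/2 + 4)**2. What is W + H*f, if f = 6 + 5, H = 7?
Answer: 102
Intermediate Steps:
f = 11
W = 25 (W = (2*(1/2) + 4)**2 = (1 + 4)**2 = 5**2 = 25)
W + H*f = 25 + 7*11 = 25 + 77 = 102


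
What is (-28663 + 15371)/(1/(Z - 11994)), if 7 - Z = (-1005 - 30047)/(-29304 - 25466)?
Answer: 4363491393132/27385 ≈ 1.5934e+8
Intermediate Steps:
Z = 176169/27385 (Z = 7 - (-1005 - 30047)/(-29304 - 25466) = 7 - (-31052)/(-54770) = 7 - (-31052)*(-1)/54770 = 7 - 1*15526/27385 = 7 - 15526/27385 = 176169/27385 ≈ 6.4330)
(-28663 + 15371)/(1/(Z - 11994)) = (-28663 + 15371)/(1/(176169/27385 - 11994)) = -13292/(1/(-328279521/27385)) = -13292/(-27385/328279521) = -13292*(-328279521/27385) = 4363491393132/27385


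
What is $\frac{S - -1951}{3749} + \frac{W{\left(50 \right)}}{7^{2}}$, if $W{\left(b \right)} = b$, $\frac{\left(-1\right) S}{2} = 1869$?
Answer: $\frac{99887}{183701} \approx 0.54375$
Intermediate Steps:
$S = -3738$ ($S = \left(-2\right) 1869 = -3738$)
$\frac{S - -1951}{3749} + \frac{W{\left(50 \right)}}{7^{2}} = \frac{-3738 - -1951}{3749} + \frac{50}{7^{2}} = \left(-3738 + 1951\right) \frac{1}{3749} + \frac{50}{49} = \left(-1787\right) \frac{1}{3749} + 50 \cdot \frac{1}{49} = - \frac{1787}{3749} + \frac{50}{49} = \frac{99887}{183701}$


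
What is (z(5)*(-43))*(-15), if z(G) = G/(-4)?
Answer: -3225/4 ≈ -806.25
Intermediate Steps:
z(G) = -G/4 (z(G) = G*(-¼) = -G/4)
(z(5)*(-43))*(-15) = (-¼*5*(-43))*(-15) = -5/4*(-43)*(-15) = (215/4)*(-15) = -3225/4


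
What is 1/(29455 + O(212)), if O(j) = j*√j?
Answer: 29455/858068897 - 424*√53/858068897 ≈ 3.0730e-5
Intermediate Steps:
O(j) = j^(3/2)
1/(29455 + O(212)) = 1/(29455 + 212^(3/2)) = 1/(29455 + 424*√53)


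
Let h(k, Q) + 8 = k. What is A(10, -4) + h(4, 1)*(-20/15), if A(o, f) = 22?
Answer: 82/3 ≈ 27.333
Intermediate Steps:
h(k, Q) = -8 + k
A(10, -4) + h(4, 1)*(-20/15) = 22 + (-8 + 4)*(-20/15) = 22 - (-80)/15 = 22 - 4*(-4/3) = 22 + 16/3 = 82/3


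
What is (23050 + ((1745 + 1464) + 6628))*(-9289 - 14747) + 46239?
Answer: -790425693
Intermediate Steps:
(23050 + ((1745 + 1464) + 6628))*(-9289 - 14747) + 46239 = (23050 + (3209 + 6628))*(-24036) + 46239 = (23050 + 9837)*(-24036) + 46239 = 32887*(-24036) + 46239 = -790471932 + 46239 = -790425693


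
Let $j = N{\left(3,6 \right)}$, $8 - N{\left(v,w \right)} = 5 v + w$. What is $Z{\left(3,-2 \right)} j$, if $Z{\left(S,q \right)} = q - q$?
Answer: $0$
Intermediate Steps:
$Z{\left(S,q \right)} = 0$
$N{\left(v,w \right)} = 8 - w - 5 v$ ($N{\left(v,w \right)} = 8 - \left(5 v + w\right) = 8 - \left(w + 5 v\right) = 8 - w - 5 v$)
$j = -13$ ($j = 8 - 6 - 15 = -13$)
$Z{\left(3,-2 \right)} j = 0 \left(-13\right) = 0$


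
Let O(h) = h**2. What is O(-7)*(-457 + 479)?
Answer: 1078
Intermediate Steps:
O(-7)*(-457 + 479) = (-7)**2*(-457 + 479) = 49*22 = 1078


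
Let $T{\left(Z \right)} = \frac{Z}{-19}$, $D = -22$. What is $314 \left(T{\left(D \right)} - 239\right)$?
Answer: $- \frac{1418966}{19} \approx -74682.0$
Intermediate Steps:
$T{\left(Z \right)} = - \frac{Z}{19}$ ($T{\left(Z \right)} = Z \left(- \frac{1}{19}\right) = - \frac{Z}{19}$)
$314 \left(T{\left(D \right)} - 239\right) = 314 \left(\left(- \frac{1}{19}\right) \left(-22\right) - 239\right) = 314 \left(\frac{22}{19} - 239\right) = 314 \left(- \frac{4519}{19}\right) = - \frac{1418966}{19}$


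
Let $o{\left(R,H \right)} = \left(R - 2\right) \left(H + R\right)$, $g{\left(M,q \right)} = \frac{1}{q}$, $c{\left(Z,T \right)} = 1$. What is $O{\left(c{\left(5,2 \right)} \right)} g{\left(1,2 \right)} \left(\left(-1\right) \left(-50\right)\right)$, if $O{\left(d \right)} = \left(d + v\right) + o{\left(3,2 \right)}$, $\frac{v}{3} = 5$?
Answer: $525$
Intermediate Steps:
$v = 15$ ($v = 3 \cdot 5 = 15$)
$o{\left(R,H \right)} = \left(-2 + R\right) \left(H + R\right)$
$O{\left(d \right)} = 20 + d$ ($O{\left(d \right)} = \left(d + 15\right) + \left(3^{2} - 4 - 6 + 2 \cdot 3\right) = \left(15 + d\right) + \left(9 - 4 - 6 + 6\right) = \left(15 + d\right) + 5 = 20 + d$)
$O{\left(c{\left(5,2 \right)} \right)} g{\left(1,2 \right)} \left(\left(-1\right) \left(-50\right)\right) = \frac{20 + 1}{2} \left(\left(-1\right) \left(-50\right)\right) = 21 \cdot \frac{1}{2} \cdot 50 = \frac{21}{2} \cdot 50 = 525$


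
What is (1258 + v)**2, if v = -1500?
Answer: 58564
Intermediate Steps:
(1258 + v)**2 = (1258 - 1500)**2 = (-242)**2 = 58564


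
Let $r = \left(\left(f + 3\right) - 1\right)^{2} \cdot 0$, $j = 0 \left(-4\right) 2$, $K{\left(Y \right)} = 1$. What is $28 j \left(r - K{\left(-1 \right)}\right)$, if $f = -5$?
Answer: $0$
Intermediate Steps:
$j = 0$ ($j = 0 \cdot 2 = 0$)
$r = 0$ ($r = \left(\left(-5 + 3\right) - 1\right)^{2} \cdot 0 = \left(-2 - 1\right)^{2} \cdot 0 = \left(-3\right)^{2} \cdot 0 = 9 \cdot 0 = 0$)
$28 j \left(r - K{\left(-1 \right)}\right) = 28 \cdot 0 \left(0 - 1\right) = 0 \left(0 - 1\right) = 0 \left(-1\right) = 0$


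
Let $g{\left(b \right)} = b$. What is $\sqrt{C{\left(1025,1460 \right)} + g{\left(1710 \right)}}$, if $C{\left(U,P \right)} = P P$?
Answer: $\sqrt{2133310} \approx 1460.6$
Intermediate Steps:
$C{\left(U,P \right)} = P^{2}$
$\sqrt{C{\left(1025,1460 \right)} + g{\left(1710 \right)}} = \sqrt{1460^{2} + 1710} = \sqrt{2131600 + 1710} = \sqrt{2133310}$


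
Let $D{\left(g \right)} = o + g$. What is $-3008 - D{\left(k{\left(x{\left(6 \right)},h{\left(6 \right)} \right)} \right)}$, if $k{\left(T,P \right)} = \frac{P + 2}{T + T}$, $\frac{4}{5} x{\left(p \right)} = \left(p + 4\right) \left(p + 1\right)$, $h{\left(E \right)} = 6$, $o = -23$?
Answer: $- \frac{522383}{175} \approx -2985.0$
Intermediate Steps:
$x{\left(p \right)} = \frac{5 \left(1 + p\right) \left(4 + p\right)}{4}$ ($x{\left(p \right)} = \frac{5 \left(p + 4\right) \left(p + 1\right)}{4} = \frac{5 \left(4 + p\right) \left(1 + p\right)}{4} = \frac{5 \left(1 + p\right) \left(4 + p\right)}{4}$)
$k{\left(T,P \right)} = \frac{2 + P}{2 T}$
$D{\left(g \right)} = -23 + g$
$-3008 - D{\left(k{\left(x{\left(6 \right)},h{\left(6 \right)} \right)} \right)} = -3008 - \left(-23 + \frac{2 + 6}{2 \left(5 + \frac{5 \cdot 6^{2}}{4} + \frac{25}{4} \cdot 6\right)}\right) = -3008 - \left(-23 + \frac{1}{2} \frac{1}{5 + \frac{5}{4} \cdot 36 + \frac{75}{2}} \cdot 8\right) = -3008 - \left(-23 + \frac{1}{2} \frac{1}{5 + 45 + \frac{75}{2}} \cdot 8\right) = -3008 - \left(-23 + \frac{1}{2} \frac{1}{\frac{175}{2}} \cdot 8\right) = -3008 - \left(-23 + \frac{1}{2} \cdot \frac{2}{175} \cdot 8\right) = -3008 - \left(-23 + \frac{8}{175}\right) = -3008 - - \frac{4017}{175} = -3008 + \frac{4017}{175} = - \frac{522383}{175}$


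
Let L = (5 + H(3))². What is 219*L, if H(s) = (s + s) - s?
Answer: 14016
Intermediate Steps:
H(s) = s (H(s) = 2*s - s = s)
L = 64 (L = (5 + 3)² = 8² = 64)
219*L = 219*64 = 14016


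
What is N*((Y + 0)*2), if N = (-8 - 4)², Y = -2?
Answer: -576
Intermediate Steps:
N = 144 (N = (-12)² = 144)
N*((Y + 0)*2) = 144*((-2 + 0)*2) = 144*(-2*2) = 144*(-4) = -576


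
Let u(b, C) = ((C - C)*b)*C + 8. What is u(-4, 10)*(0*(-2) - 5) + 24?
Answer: -16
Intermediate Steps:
u(b, C) = 8 (u(b, C) = (0*b)*C + 8 = 0*C + 8 = 0 + 8 = 8)
u(-4, 10)*(0*(-2) - 5) + 24 = 8*(0*(-2) - 5) + 24 = 8*(0 - 5) + 24 = 8*(-5) + 24 = -40 + 24 = -16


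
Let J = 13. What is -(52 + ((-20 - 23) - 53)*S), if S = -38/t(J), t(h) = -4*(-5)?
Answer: -1172/5 ≈ -234.40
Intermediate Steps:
t(h) = 20
S = -19/10 (S = -38/20 = -38*1/20 = -19/10 ≈ -1.9000)
-(52 + ((-20 - 23) - 53)*S) = -(52 + ((-20 - 23) - 53)*(-19/10)) = -(52 + (-43 - 53)*(-19/10)) = -(52 - 96*(-19/10)) = -(52 + 912/5) = -1*1172/5 = -1172/5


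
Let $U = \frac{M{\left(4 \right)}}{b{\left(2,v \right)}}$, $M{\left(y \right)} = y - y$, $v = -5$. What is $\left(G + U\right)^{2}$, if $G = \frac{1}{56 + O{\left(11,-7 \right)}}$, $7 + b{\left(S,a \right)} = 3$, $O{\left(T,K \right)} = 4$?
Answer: $\frac{1}{3600} \approx 0.00027778$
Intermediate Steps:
$b{\left(S,a \right)} = -4$ ($b{\left(S,a \right)} = -7 + 3 = -4$)
$M{\left(y \right)} = 0$
$G = \frac{1}{60}$ ($G = \frac{1}{56 + 4} = \frac{1}{60} \approx 0.016667$)
$U = 0$ ($U = \frac{0}{-4} = 0 \left(- \frac{1}{4}\right) = 0$)
$\left(G + U\right)^{2} = \left(\frac{1}{60} + 0\right)^{2} = \left(\frac{1}{60}\right)^{2} = \frac{1}{3600}$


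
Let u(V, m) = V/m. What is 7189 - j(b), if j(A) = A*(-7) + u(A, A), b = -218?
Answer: 5662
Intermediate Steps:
j(A) = 1 - 7*A (j(A) = A*(-7) + A/A = -7*A + 1 = 1 - 7*A)
7189 - j(b) = 7189 - (1 - 7*(-218)) = 7189 - (1 + 1526) = 7189 - 1*1527 = 7189 - 1527 = 5662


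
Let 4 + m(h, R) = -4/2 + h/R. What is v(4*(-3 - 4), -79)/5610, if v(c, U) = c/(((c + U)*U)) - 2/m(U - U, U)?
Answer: 8369/142263990 ≈ 5.8827e-5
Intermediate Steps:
m(h, R) = -6 + h/R (m(h, R) = -4 + (-4/2 + h/R) = -4 + (-4*½ + h/R) = -4 + (-2 + h/R) = -6 + h/R)
v(c, U) = ⅓ + c/(U*(U + c)) (v(c, U) = c/(((c + U)*U)) - 2/(-6 + (U - U)/U) = c/(((U + c)*U)) - 2/(-6 + 0/U) = c/((U*(U + c))) - 2/(-6 + 0) = c*(1/(U*(U + c))) - 2/(-6) = c/(U*(U + c)) - 2*(-⅙) = c/(U*(U + c)) + ⅓ = ⅓ + c/(U*(U + c)))
v(4*(-3 - 4), -79)/5610 = ((⅓)*((-79)² + 3*(4*(-3 - 4)) - 316*(-3 - 4))/(-79*(-79 + 4*(-3 - 4))))/5610 = ((⅓)*(-1/79)*(6241 + 3*(4*(-7)) - 316*(-7))/(-79 + 4*(-7)))*(1/5610) = ((⅓)*(-1/79)*(6241 + 3*(-28) - 79*(-28))/(-79 - 28))*(1/5610) = ((⅓)*(-1/79)*(6241 - 84 + 2212)/(-107))*(1/5610) = ((⅓)*(-1/79)*(-1/107)*8369)*(1/5610) = (8369/25359)*(1/5610) = 8369/142263990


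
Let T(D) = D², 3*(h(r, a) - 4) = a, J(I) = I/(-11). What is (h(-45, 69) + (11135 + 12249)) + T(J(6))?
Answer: 2832767/121 ≈ 23411.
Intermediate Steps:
J(I) = -I/11 (J(I) = I*(-1/11) = -I/11)
h(r, a) = 4 + a/3
(h(-45, 69) + (11135 + 12249)) + T(J(6)) = ((4 + (⅓)*69) + (11135 + 12249)) + (-1/11*6)² = ((4 + 23) + 23384) + (-6/11)² = (27 + 23384) + 36/121 = 23411 + 36/121 = 2832767/121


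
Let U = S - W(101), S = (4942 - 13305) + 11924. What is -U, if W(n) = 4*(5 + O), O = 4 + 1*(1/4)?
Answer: -3524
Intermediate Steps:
S = 3561 (S = -8363 + 11924 = 3561)
O = 17/4 (O = 4 + 1*(1*(¼)) = 4 + 1*(¼) = 4 + ¼ = 17/4 ≈ 4.2500)
W(n) = 37 (W(n) = 4*(5 + 17/4) = 4*(37/4) = 37)
U = 3524 (U = 3561 - 1*37 = 3561 - 37 = 3524)
-U = -1*3524 = -3524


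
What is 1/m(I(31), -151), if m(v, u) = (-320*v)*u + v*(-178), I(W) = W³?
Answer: 1/1434198322 ≈ 6.9725e-10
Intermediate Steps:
m(v, u) = -178*v - 320*u*v (m(v, u) = -320*u*v - 178*v = -178*v - 320*u*v)
1/m(I(31), -151) = 1/(-2*31³*(89 + 160*(-151))) = 1/(-2*29791*(89 - 24160)) = 1/(-2*29791*(-24071)) = 1/1434198322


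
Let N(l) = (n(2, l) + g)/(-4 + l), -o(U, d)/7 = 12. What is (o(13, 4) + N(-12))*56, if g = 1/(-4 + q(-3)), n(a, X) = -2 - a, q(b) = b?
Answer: -9379/2 ≈ -4689.5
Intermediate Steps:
o(U, d) = -84 (o(U, d) = -7*12 = -84)
g = -⅐ (g = 1/(-4 - 3) = 1/(-7) = -⅐ ≈ -0.14286)
N(l) = -29/(7*(-4 + l)) (N(l) = ((-2 - 1*2) - ⅐)/(-4 + l) = ((-2 - 2) - ⅐)/(-4 + l) = (-4 - ⅐)/(-4 + l) = -29/(7*(-4 + l)))
(o(13, 4) + N(-12))*56 = (-84 - 29/(-28 + 7*(-12)))*56 = (-84 - 29/(-28 - 84))*56 = (-84 - 29/(-112))*56 = (-84 - 29*(-1/112))*56 = (-84 + 29/112)*56 = -9379/112*56 = -9379/2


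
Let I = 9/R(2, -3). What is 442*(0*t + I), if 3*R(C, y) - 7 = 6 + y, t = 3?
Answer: 5967/5 ≈ 1193.4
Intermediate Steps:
R(C, y) = 13/3 + y/3 (R(C, y) = 7/3 + (6 + y)/3 = 7/3 + (2 + y/3) = 13/3 + y/3)
I = 27/10 (I = 9/(13/3 + (⅓)*(-3)) = 9/(13/3 - 1) = 9/(10/3) = 9*(3/10) = 27/10 ≈ 2.7000)
442*(0*t + I) = 442*(0*3 + 27/10) = 442*(0 + 27/10) = 442*(27/10) = 5967/5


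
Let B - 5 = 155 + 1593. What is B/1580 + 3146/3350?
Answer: 1084323/529300 ≈ 2.0486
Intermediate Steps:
B = 1753 (B = 5 + (155 + 1593) = 5 + 1748 = 1753)
B/1580 + 3146/3350 = 1753/1580 + 3146/3350 = 1753*(1/1580) + 3146*(1/3350) = 1753/1580 + 1573/1675 = 1084323/529300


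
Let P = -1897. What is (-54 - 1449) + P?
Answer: -3400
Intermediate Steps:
(-54 - 1449) + P = (-54 - 1449) - 1897 = -1503 - 1897 = -3400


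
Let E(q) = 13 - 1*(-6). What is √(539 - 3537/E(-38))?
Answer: 4*√7961/19 ≈ 18.784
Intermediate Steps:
E(q) = 19 (E(q) = 13 + 6 = 19)
√(539 - 3537/E(-38)) = √(539 - 3537/19) = √(6704/19) = 4*√7961/19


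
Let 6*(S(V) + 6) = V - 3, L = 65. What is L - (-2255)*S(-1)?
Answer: -44905/3 ≈ -14968.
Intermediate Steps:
S(V) = -13/2 + V/6 (S(V) = -6 + (V - 3)/6 = -6 + (-3 + V)/6 = -6 + (-1/2 + V/6) = -13/2 + V/6)
L - (-2255)*S(-1) = 65 - (-2255)*(-13/2 + (1/6)*(-1)) = 65 - (-2255)*(-13/2 - 1/6) = 65 - (-2255)*(-20)/3 = 65 - 55*820/3 = 65 - 45100/3 = -44905/3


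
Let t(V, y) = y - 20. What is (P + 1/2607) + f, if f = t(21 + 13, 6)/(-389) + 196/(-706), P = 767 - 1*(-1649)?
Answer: 864806409361/357985419 ≈ 2415.8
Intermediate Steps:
P = 2416 (P = 767 + 1649 = 2416)
t(V, y) = -20 + y
f = -33180/137317 (f = (-20 + 6)/(-389) + 196/(-706) = -14*(-1/389) + 196*(-1/706) = 14/389 - 98/353 = -33180/137317 ≈ -0.24163)
(P + 1/2607) + f = (2416 + 1/2607) - 33180/137317 = 6298513/2607 - 33180/137317 = 864806409361/357985419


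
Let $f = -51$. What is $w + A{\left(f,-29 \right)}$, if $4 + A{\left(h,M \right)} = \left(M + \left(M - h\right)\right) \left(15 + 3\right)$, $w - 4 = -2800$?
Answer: $-2926$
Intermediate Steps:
$w = -2796$ ($w = 4 - 2800 = -2796$)
$A{\left(h,M \right)} = -4 - 18 h + 36 M$ ($A{\left(h,M \right)} = -4 + \left(M + \left(M - h\right)\right) \left(15 + 3\right) = -4 + \left(- h + 2 M\right) 18 = -4 + \left(- 18 h + 36 M\right) = -4 - 18 h + 36 M$)
$w + A{\left(f,-29 \right)} = -2796 - 130 = -2926$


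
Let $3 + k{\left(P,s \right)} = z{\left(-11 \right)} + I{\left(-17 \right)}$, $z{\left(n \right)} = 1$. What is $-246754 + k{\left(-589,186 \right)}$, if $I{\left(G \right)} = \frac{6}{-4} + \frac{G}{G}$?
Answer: $- \frac{493513}{2} \approx -2.4676 \cdot 10^{5}$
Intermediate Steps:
$I{\left(G \right)} = - \frac{1}{2}$ ($I{\left(G \right)} = 6 \left(- \frac{1}{4}\right) + 1 = - \frac{3}{2} + 1 = - \frac{1}{2}$)
$k{\left(P,s \right)} = - \frac{5}{2}$ ($k{\left(P,s \right)} = -3 + \left(1 - \frac{1}{2}\right) = -3 + \frac{1}{2} = - \frac{5}{2}$)
$-246754 + k{\left(-589,186 \right)} = -246754 - \frac{5}{2} = - \frac{493513}{2}$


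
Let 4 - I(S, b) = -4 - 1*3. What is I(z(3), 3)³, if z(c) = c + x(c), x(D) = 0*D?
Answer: 1331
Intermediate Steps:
x(D) = 0
z(c) = c (z(c) = c + 0 = c)
I(S, b) = 11 (I(S, b) = 4 - (-4 - 1*3) = 4 - (-4 - 3) = 4 - 1*(-7) = 4 + 7 = 11)
I(z(3), 3)³ = 11³ = 1331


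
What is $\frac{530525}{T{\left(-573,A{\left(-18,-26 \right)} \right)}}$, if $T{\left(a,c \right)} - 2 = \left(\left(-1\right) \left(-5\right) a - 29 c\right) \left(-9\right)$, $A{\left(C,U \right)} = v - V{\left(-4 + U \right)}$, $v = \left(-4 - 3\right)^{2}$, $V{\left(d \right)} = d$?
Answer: $\frac{530525}{46406} \approx 11.432$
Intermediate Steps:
$v = 49$ ($v = \left(-7\right)^{2} = 49$)
$A{\left(C,U \right)} = 53 - U$ ($A{\left(C,U \right)} = 49 - \left(-4 + U\right) = 53 - U$)
$T{\left(a,c \right)} = 2 - 45 a + 261 c$ ($T{\left(a,c \right)} = 2 + \left(\left(-1\right) \left(-5\right) a - 29 c\right) \left(-9\right) = 2 + \left(5 a - 29 c\right) \left(-9\right) = 2 + \left(- 29 c + 5 a\right) \left(-9\right) = 2 - \left(- 261 c + 45 a\right) = 2 - 45 a + 261 c$)
$\frac{530525}{T{\left(-573,A{\left(-18,-26 \right)} \right)}} = \frac{530525}{2 - -25785 + 261 \left(53 - -26\right)} = \frac{530525}{2 + 25785 + 261 \left(53 + 26\right)} = \frac{530525}{2 + 25785 + 261 \cdot 79} = \frac{530525}{2 + 25785 + 20619} = \frac{530525}{46406}$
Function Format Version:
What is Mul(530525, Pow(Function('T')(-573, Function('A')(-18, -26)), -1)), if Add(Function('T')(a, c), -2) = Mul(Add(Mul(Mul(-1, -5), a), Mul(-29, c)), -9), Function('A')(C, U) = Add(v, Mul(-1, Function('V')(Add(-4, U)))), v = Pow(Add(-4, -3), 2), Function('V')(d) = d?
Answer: Rational(530525, 46406) ≈ 11.432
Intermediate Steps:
v = 49 (v = Pow(-7, 2) = 49)
Function('A')(C, U) = Add(53, Mul(-1, U)) (Function('A')(C, U) = Add(49, Mul(-1, Add(-4, U))) = Add(49, Add(4, Mul(-1, U))) = Add(53, Mul(-1, U)))
Function('T')(a, c) = Add(2, Mul(-45, a), Mul(261, c)) (Function('T')(a, c) = Add(2, Mul(Add(Mul(Mul(-1, -5), a), Mul(-29, c)), -9)) = Add(2, Mul(Add(Mul(5, a), Mul(-29, c)), -9)) = Add(2, Mul(Add(Mul(-29, c), Mul(5, a)), -9)) = Add(2, Add(Mul(-45, a), Mul(261, c))) = Add(2, Mul(-45, a), Mul(261, c)))
Mul(530525, Pow(Function('T')(-573, Function('A')(-18, -26)), -1)) = Mul(530525, Pow(Add(2, Mul(-45, -573), Mul(261, Add(53, Mul(-1, -26)))), -1)) = Mul(530525, Pow(Add(2, 25785, Mul(261, Add(53, 26))), -1)) = Mul(530525, Pow(Add(2, 25785, Mul(261, 79)), -1)) = Mul(530525, Pow(Add(2, 25785, 20619), -1)) = Mul(530525, Pow(46406, -1)) = Mul(530525, Rational(1, 46406)) = Rational(530525, 46406)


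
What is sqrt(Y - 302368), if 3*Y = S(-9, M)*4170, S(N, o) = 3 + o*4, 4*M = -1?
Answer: 2*I*sqrt(74897) ≈ 547.35*I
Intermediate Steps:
M = -1/4 (M = (1/4)*(-1) = -1/4 ≈ -0.25000)
S(N, o) = 3 + 4*o
Y = 2780 (Y = ((3 + 4*(-1/4))*4170)/3 = ((3 - 1)*4170)/3 = (2*4170)/3 = (1/3)*8340 = 2780)
sqrt(Y - 302368) = sqrt(2780 - 302368) = sqrt(-299588) = 2*I*sqrt(74897)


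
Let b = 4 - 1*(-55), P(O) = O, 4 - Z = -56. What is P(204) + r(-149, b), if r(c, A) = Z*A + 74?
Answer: 3818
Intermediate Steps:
Z = 60 (Z = 4 - 1*(-56) = 4 + 56 = 60)
b = 59 (b = 4 + 55 = 59)
r(c, A) = 74 + 60*A (r(c, A) = 60*A + 74 = 74 + 60*A)
P(204) + r(-149, b) = 204 + (74 + 60*59) = 204 + (74 + 3540) = 204 + 3614 = 3818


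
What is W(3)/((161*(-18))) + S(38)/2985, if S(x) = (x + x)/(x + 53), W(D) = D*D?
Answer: -35309/12495210 ≈ -0.0028258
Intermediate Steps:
W(D) = D²
S(x) = 2*x/(53 + x) (S(x) = (2*x)/(53 + x) = 2*x/(53 + x))
W(3)/((161*(-18))) + S(38)/2985 = 3²/((161*(-18))) + (2*38/(53 + 38))/2985 = 9/(-2898) + (2*38/91)*(1/2985) = 9*(-1/2898) + (2*38*(1/91))*(1/2985) = -1/322 + (76/91)*(1/2985) = -1/322 + 76/271635 = -35309/12495210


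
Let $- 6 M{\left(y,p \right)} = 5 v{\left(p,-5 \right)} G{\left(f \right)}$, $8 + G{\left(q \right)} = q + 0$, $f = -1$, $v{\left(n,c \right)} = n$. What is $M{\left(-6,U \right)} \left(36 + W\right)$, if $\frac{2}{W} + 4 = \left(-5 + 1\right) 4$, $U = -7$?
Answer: $- \frac{7539}{4} \approx -1884.8$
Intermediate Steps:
$W = - \frac{1}{10}$ ($W = \frac{2}{-4 + \left(-5 + 1\right) 4} = \frac{2}{-4 - 16} = \frac{2}{-20} = 2 \left(- \frac{1}{20}\right) = - \frac{1}{10} \approx -0.1$)
$G{\left(q \right)} = -8 + q$ ($G{\left(q \right)} = -8 + \left(q + 0\right) = -8 + q$)
$M{\left(y,p \right)} = \frac{15 p}{2}$ ($M{\left(y,p \right)} = - \frac{5 p \left(-8 - 1\right)}{6} = - \frac{5 p \left(-9\right)}{6} = - \frac{\left(-45\right) p}{6} = \frac{15 p}{2}$)
$M{\left(-6,U \right)} \left(36 + W\right) = \frac{15}{2} \left(-7\right) \left(36 - \frac{1}{10}\right) = \left(- \frac{105}{2}\right) \frac{359}{10} = - \frac{7539}{4}$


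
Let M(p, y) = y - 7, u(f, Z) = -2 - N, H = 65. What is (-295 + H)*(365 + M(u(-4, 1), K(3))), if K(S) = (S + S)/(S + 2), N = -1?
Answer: -82616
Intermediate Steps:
u(f, Z) = -1 (u(f, Z) = -2 - 1*(-1) = -2 + 1 = -1)
K(S) = 2*S/(2 + S) (K(S) = (2*S)/(2 + S) = 2*S/(2 + S))
M(p, y) = -7 + y
(-295 + H)*(365 + M(u(-4, 1), K(3))) = (-295 + 65)*(365 + (-7 + 2*3/(2 + 3))) = -230*(365 + (-7 + 2*3/5)) = -230*(365 + (-7 + 2*3*(1/5))) = -230*(365 + (-7 + 6/5)) = -230*(365 - 29/5) = -230*1796/5 = -82616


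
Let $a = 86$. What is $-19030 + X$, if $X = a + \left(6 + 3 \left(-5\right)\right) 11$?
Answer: $-19043$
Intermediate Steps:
$X = -13$ ($X = 86 + \left(6 + 3 \left(-5\right)\right) 11 = 86 + \left(6 - 15\right) 11 = 86 - 99 = -13$)
$-19030 + X = -19030 - 13 = -19043$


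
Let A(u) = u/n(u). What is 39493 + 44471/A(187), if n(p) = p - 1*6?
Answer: 15434442/187 ≈ 82537.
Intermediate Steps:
n(p) = -6 + p (n(p) = p - 6 = -6 + p)
A(u) = u/(-6 + u)
39493 + 44471/A(187) = 39493 + 44471/((187/(-6 + 187))) = 39493 + 44471/((187/181)) = 39493 + 44471/((187*(1/181))) = 39493 + 44471/(187/181) = 39493 + 44471*(181/187) = 39493 + 8049251/187 = 15434442/187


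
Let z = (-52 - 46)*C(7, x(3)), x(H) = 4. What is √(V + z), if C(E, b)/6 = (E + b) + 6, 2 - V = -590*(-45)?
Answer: 8*I*√571 ≈ 191.16*I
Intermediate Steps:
V = -26548 (V = 2 - (-590)*(-45) = 2 - 1*26550 = 2 - 26550 = -26548)
C(E, b) = 36 + 6*E + 6*b (C(E, b) = 6*((E + b) + 6) = 6*(6 + E + b) = 36 + 6*E + 6*b)
z = -9996 (z = (-52 - 46)*(36 + 6*7 + 6*4) = -98*(36 + 42 + 24) = -98*102 = -9996)
√(V + z) = √(-26548 - 9996) = √(-36544) = 8*I*√571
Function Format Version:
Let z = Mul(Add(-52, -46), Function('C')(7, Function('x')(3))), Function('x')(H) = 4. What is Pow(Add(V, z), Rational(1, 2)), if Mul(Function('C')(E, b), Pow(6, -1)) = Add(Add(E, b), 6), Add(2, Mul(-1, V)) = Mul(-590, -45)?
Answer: Mul(8, I, Pow(571, Rational(1, 2))) ≈ Mul(191.16, I)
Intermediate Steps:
V = -26548 (V = Add(2, Mul(-1, Mul(-590, -45))) = Add(2, Mul(-1, 26550)) = Add(2, -26550) = -26548)
Function('C')(E, b) = Add(36, Mul(6, E), Mul(6, b)) (Function('C')(E, b) = Mul(6, Add(Add(E, b), 6)) = Mul(6, Add(6, E, b)) = Add(36, Mul(6, E), Mul(6, b)))
z = -9996 (z = Mul(Add(-52, -46), Add(36, Mul(6, 7), Mul(6, 4))) = Mul(-98, Add(36, 42, 24)) = Mul(-98, 102) = -9996)
Pow(Add(V, z), Rational(1, 2)) = Pow(Add(-26548, -9996), Rational(1, 2)) = Pow(-36544, Rational(1, 2)) = Mul(8, I, Pow(571, Rational(1, 2)))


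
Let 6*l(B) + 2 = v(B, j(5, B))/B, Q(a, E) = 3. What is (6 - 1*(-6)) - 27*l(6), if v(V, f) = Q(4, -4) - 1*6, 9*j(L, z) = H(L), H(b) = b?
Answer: 93/4 ≈ 23.250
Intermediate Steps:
j(L, z) = L/9
v(V, f) = -3 (v(V, f) = 3 - 1*6 = 3 - 6 = -3)
l(B) = -⅓ - 1/(2*B) (l(B) = -⅓ + (-3/B)/6 = -⅓ - 1/(2*B))
(6 - 1*(-6)) - 27*l(6) = (6 - 1*(-6)) - 9*(-3 - 2*6)/(2*6) = (6 + 6) - 9*(-3 - 12)/(2*6) = 12 - 9*(-15)/(2*6) = 12 - 27*(-5/12) = 12 + 45/4 = 93/4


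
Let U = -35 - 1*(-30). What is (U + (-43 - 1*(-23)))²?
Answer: 625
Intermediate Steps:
U = -5 (U = -35 + 30 = -5)
(U + (-43 - 1*(-23)))² = (-5 + (-43 - 1*(-23)))² = (-5 + (-43 + 23))² = (-5 - 20)² = (-25)² = 625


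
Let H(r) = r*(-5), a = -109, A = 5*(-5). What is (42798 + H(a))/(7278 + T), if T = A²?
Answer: 43343/7903 ≈ 5.4844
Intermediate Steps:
A = -25
H(r) = -5*r
T = 625 (T = (-25)² = 625)
(42798 + H(a))/(7278 + T) = (42798 - 5*(-109))/(7278 + 625) = (42798 + 545)/7903 = 43343*(1/7903) = 43343/7903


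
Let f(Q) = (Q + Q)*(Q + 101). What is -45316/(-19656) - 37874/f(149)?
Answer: 82237208/45761625 ≈ 1.7971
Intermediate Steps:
f(Q) = 2*Q*(101 + Q) (f(Q) = (2*Q)*(101 + Q) = 2*Q*(101 + Q))
-45316/(-19656) - 37874/f(149) = -45316/(-19656) - 37874*1/(298*(101 + 149)) = -45316*(-1/19656) - 37874/(2*149*250) = 11329/4914 - 37874/74500 = 11329/4914 - 37874*1/74500 = 11329/4914 - 18937/37250 = 82237208/45761625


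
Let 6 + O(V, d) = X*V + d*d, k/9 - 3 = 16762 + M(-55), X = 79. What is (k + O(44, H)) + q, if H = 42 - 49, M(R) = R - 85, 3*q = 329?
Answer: 459761/3 ≈ 1.5325e+5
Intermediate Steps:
q = 329/3 (q = (⅓)*329 = 329/3 ≈ 109.67)
M(R) = -85 + R
H = -7
k = 149625 (k = 27 + 9*(16762 + (-85 - 55)) = 27 + 9*(16762 - 140) = 27 + 9*16622 = 27 + 149598 = 149625)
O(V, d) = -6 + d² + 79*V (O(V, d) = -6 + (79*V + d*d) = -6 + (79*V + d²) = -6 + (d² + 79*V) = -6 + d² + 79*V)
(k + O(44, H)) + q = (149625 + (-6 + (-7)² + 79*44)) + 329/3 = (149625 + (-6 + 49 + 3476)) + 329/3 = (149625 + 3519) + 329/3 = 153144 + 329/3 = 459761/3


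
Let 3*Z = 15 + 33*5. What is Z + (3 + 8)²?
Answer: 181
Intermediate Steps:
Z = 60 (Z = (15 + 33*5)/3 = (15 + 165)/3 = (⅓)*180 = 60)
Z + (3 + 8)² = 60 + (3 + 8)² = 60 + 11² = 60 + 121 = 181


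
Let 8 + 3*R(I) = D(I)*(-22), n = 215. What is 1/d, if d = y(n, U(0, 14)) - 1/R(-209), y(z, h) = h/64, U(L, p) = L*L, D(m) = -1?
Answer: -14/3 ≈ -4.6667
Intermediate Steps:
R(I) = 14/3 (R(I) = -8/3 + (-1*(-22))/3 = -8/3 + (⅓)*22 = -8/3 + 22/3 = 14/3)
U(L, p) = L²
y(z, h) = h/64 (y(z, h) = h*(1/64) = h/64)
d = -3/14 (d = (1/64)*0² - 1/14/3 = (1/64)*0 - 1*3/14 = 0 - 3/14 = -3/14 ≈ -0.21429)
1/d = 1/(-3/14) = -14/3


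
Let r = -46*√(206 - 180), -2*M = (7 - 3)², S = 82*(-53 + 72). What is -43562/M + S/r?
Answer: 21781/4 - 779*√26/598 ≈ 5438.6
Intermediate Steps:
S = 1558 (S = 82*19 = 1558)
M = -8 (M = -(7 - 3)²/2 = -½*4² = -½*16 = -8)
r = -46*√26 ≈ -234.55
-43562/M + S/r = -43562/(-8) + 1558/((-46*√26)) = -43562*(-⅛) + 1558*(-√26/1196) = 21781/4 - 779*√26/598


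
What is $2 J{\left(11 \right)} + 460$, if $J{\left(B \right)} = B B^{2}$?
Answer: $3122$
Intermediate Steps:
$J{\left(B \right)} = B^{3}$
$2 J{\left(11 \right)} + 460 = 2 \cdot 11^{3} + 460 = 2 \cdot 1331 + 460 = 2662 + 460 = 3122$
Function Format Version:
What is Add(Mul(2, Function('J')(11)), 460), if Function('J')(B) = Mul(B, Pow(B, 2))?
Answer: 3122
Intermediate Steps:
Function('J')(B) = Pow(B, 3)
Add(Mul(2, Function('J')(11)), 460) = Add(Mul(2, Pow(11, 3)), 460) = Add(Mul(2, 1331), 460) = Add(2662, 460) = 3122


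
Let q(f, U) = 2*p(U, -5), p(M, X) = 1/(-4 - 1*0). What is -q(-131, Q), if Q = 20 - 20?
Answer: 1/2 ≈ 0.50000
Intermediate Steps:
Q = 0
p(M, X) = -1/4 (p(M, X) = 1/(-4 + 0) = 1/(-4) = 1*(-1/4) = -1/4)
q(f, U) = -1/2 (q(f, U) = 2*(-1/4) = -1/2)
-q(-131, Q) = -1*(-1/2) = 1/2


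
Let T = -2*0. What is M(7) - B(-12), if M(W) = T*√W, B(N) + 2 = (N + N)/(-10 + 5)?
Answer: -14/5 ≈ -2.8000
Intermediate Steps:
B(N) = -2 - 2*N/5 (B(N) = -2 + (N + N)/(-10 + 5) = -2 + (2*N)/(-5) = -2 + (2*N)*(-⅕) = -2 - 2*N/5)
T = 0
M(W) = 0 (M(W) = 0*√W = 0)
M(7) - B(-12) = 0 - (-2 - ⅖*(-12)) = 0 - (-2 + 24/5) = 0 - 1*14/5 = 0 - 14/5 = -14/5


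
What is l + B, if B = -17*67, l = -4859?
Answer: -5998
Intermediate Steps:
B = -1139
l + B = -4859 - 1139 = -5998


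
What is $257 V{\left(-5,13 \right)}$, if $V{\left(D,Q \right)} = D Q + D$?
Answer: $-17990$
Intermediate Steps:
$V{\left(D,Q \right)} = D + D Q$
$257 V{\left(-5,13 \right)} = 257 \left(- 5 \left(1 + 13\right)\right) = 257 \left(\left(-5\right) 14\right) = 257 \left(-70\right) = -17990$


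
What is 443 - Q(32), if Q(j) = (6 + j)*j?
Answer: -773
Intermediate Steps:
Q(j) = j*(6 + j)
443 - Q(32) = 443 - 32*(6 + 32) = 443 - 32*38 = 443 - 1*1216 = 443 - 1216 = -773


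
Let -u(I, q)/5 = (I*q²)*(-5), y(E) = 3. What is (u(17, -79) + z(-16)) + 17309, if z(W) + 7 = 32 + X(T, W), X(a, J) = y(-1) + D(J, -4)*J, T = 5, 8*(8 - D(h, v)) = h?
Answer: 2669602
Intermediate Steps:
D(h, v) = 8 - h/8
u(I, q) = 25*I*q² (u(I, q) = -5*I*q²*(-5) = -(-25)*I*q² = 25*I*q²)
X(a, J) = 3 + J*(8 - J/8) (X(a, J) = 3 + (8 - J/8)*J = 3 + J*(8 - J/8))
z(W) = 28 - W*(-64 + W)/8 (z(W) = -7 + (32 + (3 - W*(-64 + W)/8)) = -7 + (35 - W*(-64 + W)/8) = 28 - W*(-64 + W)/8)
(u(17, -79) + z(-16)) + 17309 = (25*17*(-79)² + (28 - ⅛*(-16)*(-64 - 16))) + 17309 = (25*17*6241 + (28 - ⅛*(-16)*(-80))) + 17309 = (2652425 + (28 - 160)) + 17309 = (2652425 - 132) + 17309 = 2652293 + 17309 = 2669602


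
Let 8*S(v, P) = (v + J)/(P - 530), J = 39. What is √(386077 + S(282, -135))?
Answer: √2731725994270/2660 ≈ 621.35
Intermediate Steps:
S(v, P) = (39 + v)/(8*(-530 + P)) (S(v, P) = ((v + 39)/(P - 530))/8 = ((39 + v)/(-530 + P))/8 = (39 + v)/(8*(-530 + P)))
√(386077 + S(282, -135)) = √(386077 + (39 + 282)/(8*(-530 - 135))) = √(386077 + (⅛)*321/(-665)) = √(386077 + (⅛)*(-1/665)*321) = √(386077 - 321/5320) = √(2053929319/5320) = √2731725994270/2660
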